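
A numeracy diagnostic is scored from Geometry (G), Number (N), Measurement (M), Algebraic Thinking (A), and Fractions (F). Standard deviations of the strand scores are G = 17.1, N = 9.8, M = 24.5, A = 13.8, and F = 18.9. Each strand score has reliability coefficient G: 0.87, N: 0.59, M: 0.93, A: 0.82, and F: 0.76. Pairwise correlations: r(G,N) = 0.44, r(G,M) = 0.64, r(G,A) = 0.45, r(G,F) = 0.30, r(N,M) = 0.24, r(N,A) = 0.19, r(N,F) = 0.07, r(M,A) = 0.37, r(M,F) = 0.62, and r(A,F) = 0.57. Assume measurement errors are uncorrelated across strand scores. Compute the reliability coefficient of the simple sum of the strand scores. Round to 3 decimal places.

Var(G+N+M+A+F) = 17.1² + 9.8² + 24.5² + 13.8² + 18.9² + 2·[17.1·9.8·0.44 + 17.1·24.5·0.64 + 17.1·13.8·0.45 + 17.1·18.9·0.30 + 9.8·24.5·0.24 + 9.8·13.8·0.19 + 9.8·18.9·0.07 + 24.5·13.8·0.37 + 24.5·18.9·0.62 + 13.8·18.9·0.57] = 1536.35 + 2404.3 = 3940.65.
Under uncorrelated errors the observed covariances equal the true-score covariances, so only the own-variance terms attenuate.
True-score variance = [17.1²·0.87 + 9.8²·0.59 + 24.5²·0.93 + 13.8²·0.82 + 18.9²·0.76] + 2404.3 = 1296.93 + 2404.3 = 3701.24.
Reliability = 3701.24 / 3940.65 = 0.939.

0.939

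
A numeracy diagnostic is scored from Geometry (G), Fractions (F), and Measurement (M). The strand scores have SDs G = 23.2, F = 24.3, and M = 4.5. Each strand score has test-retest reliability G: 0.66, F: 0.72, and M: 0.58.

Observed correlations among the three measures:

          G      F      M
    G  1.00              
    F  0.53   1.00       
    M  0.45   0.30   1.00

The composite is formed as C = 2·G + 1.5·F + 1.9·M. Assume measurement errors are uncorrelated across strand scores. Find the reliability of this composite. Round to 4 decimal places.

0.8074

Var(C) = 2²·23.2² + 1.5²·24.3² + 1.9²·4.5² + 2·[3·23.2·24.3·0.53 + 3.8·23.2·4.5·0.45 + 2.85·24.3·4.5·0.30] = 3554.66 + 2336.79 = 5891.46.
Under uncorrelated errors the observed covariances equal the true-score covariances, so only the own-variance terms attenuate.
True-score variance = [2²·23.2²·0.66 + 1.5²·24.3²·0.72 + 1.9²·4.5²·0.58] + 2336.79 = 2419.95 + 2336.79 = 4756.74.
Reliability = 4756.74 / 5891.46 = 0.8074.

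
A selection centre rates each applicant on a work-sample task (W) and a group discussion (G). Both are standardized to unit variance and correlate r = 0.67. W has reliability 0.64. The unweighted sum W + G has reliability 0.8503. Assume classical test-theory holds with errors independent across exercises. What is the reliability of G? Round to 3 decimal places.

0.860

Var(W+G) = 2 + 2·0.67 = 3.340.
True-score variance = ρ_W + ρ_G + 2·0.67, so 0.8503 = (0.64 + ρ_G + 1.34) / 3.340.
ρ_G = 0.8503·3.340 − 0.64 − 1.34 = 0.860.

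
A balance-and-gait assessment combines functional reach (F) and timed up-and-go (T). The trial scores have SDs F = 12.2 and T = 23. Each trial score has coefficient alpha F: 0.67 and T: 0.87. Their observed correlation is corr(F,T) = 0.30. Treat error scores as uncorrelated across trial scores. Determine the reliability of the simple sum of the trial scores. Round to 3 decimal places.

0.861

Var(F+T) = 12.2² + 23² + 2·[12.2·23·0.30] = 677.84 + 168.36 = 846.2.
Because errors are independent across components, Cov(Tᵢ,Tⱼ) = Cov(Xᵢ,Xⱼ); the off-diagonal part of the true-score variance is the same as above.
True-score variance = [12.2²·0.67 + 23²·0.87] + 168.36 = 559.953 + 168.36 = 728.313.
Reliability = 728.313 / 846.2 = 0.861.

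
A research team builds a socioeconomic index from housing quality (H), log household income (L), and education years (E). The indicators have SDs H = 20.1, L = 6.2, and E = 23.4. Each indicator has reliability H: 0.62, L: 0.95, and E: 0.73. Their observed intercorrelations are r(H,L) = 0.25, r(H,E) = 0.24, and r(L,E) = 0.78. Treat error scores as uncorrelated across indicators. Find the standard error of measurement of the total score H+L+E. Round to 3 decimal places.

Var(total) = 990.01 + 514.398 = 1504.41.
True-score variance = 686.723 + 514.398 = 1201.12, so reliability = 0.7984.
Error variance = 1504.41 − 1201.12 = 303.287; SEM = √303.287 = 17.415.

17.415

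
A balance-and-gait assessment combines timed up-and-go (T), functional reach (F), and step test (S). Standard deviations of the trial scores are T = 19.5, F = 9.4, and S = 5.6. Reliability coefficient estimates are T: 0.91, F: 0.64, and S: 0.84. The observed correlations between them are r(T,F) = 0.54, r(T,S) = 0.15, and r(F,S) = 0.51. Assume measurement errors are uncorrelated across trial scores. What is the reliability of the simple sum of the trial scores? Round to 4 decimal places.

0.9094

Var(T+F+S) = 19.5² + 9.4² + 5.6² + 2·[19.5·9.4·0.54 + 19.5·5.6·0.15 + 9.4·5.6·0.51] = 499.97 + 284.417 = 784.387.
Under uncorrelated errors the observed covariances equal the true-score covariances, so only the own-variance terms attenuate.
True-score variance = [19.5²·0.91 + 9.4²·0.64 + 5.6²·0.84] + 284.417 = 428.92 + 284.417 = 713.337.
Reliability = 713.337 / 784.387 = 0.9094.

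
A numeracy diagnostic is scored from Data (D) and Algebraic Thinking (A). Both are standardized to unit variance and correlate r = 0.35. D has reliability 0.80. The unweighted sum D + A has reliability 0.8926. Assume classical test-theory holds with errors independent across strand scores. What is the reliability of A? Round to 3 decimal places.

0.910

Var(D+A) = 2 + 2·0.35 = 2.700.
True-score variance = ρ_D + ρ_A + 2·0.35, so 0.8926 = (0.80 + ρ_A + 0.70) / 2.700.
ρ_A = 0.8926·2.700 − 0.80 − 0.70 = 0.910.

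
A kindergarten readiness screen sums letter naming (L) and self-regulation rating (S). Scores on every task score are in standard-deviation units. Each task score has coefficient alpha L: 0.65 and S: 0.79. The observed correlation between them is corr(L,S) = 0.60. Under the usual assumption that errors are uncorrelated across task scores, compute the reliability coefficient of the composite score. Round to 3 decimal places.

Var(L+S) = 2 + 2·[0.60] = 2 + 1.2 = 3.2.
Because errors are independent across components, Cov(Tᵢ,Tⱼ) = Cov(Xᵢ,Xⱼ); the off-diagonal part of the true-score variance is the same as above.
True-score variance = [0.65 + 0.79] + 1.2 = 1.44 + 1.2 = 2.64.
Reliability = 2.64 / 3.2 = 0.825.

0.825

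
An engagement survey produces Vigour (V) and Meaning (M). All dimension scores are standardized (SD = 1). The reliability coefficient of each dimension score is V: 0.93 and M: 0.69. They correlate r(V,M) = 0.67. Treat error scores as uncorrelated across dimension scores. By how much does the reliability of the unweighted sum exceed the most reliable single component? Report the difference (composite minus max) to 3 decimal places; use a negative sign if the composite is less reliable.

Var(sum) = 2 + 1.34 = 3.34; true-score variance = 1.62 + 1.34 = 2.96; composite reliability = 0.8862.
Max component reliability = 0.9300.
Difference = 0.8862 − 0.9300 = -0.044.

-0.044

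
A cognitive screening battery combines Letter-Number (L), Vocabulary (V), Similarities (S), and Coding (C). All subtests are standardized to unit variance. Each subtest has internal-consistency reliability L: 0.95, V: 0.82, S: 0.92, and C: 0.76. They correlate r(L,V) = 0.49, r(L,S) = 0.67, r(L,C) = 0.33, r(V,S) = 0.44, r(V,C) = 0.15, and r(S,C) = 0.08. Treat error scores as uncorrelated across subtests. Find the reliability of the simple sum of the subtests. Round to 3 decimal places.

Var(L+V+S+C) = 4 + 2·[0.49 + 0.67 + 0.33 + 0.44 + 0.15 + 0.08] = 4 + 4.32 = 8.32.
Because errors are independent across components, Cov(Tᵢ,Tⱼ) = Cov(Xᵢ,Xⱼ); the off-diagonal part of the true-score variance is the same as above.
True-score variance = [0.95 + 0.82 + 0.92 + 0.76] + 4.32 = 3.45 + 4.32 = 7.77.
Reliability = 7.77 / 8.32 = 0.934.

0.934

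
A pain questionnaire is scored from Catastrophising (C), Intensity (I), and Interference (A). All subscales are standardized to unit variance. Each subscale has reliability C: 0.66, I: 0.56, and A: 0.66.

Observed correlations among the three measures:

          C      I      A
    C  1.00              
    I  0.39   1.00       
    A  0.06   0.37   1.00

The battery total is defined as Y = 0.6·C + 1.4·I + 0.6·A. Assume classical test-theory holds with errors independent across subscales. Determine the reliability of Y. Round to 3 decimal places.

0.723

Var(Y) = 0.6² + 1.4² + 0.6² + 2·[0.84·0.39 + 0.36·0.06 + 0.84·0.37] = 2.68 + 1.32 = 4.
Under uncorrelated errors the observed covariances equal the true-score covariances, so only the own-variance terms attenuate.
True-score variance = [0.6²·0.66 + 1.4²·0.56 + 0.6²·0.66] + 1.32 = 1.5728 + 1.32 = 2.8928.
Reliability = 2.8928 / 4 = 0.723.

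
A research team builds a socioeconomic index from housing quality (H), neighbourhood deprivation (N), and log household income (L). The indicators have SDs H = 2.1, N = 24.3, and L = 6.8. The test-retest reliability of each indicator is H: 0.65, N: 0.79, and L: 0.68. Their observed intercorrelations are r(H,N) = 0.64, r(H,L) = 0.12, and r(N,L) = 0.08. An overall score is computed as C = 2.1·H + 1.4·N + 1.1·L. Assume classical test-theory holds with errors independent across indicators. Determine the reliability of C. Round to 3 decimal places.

0.818

Var(C) = 2.1²·2.1² + 1.4²·24.3² + 1.1²·6.8² + 2·[2.94·2.1·24.3·0.64 + 2.31·2.1·6.8·0.12 + 1.54·24.3·6.8·0.08] = 1232.76 + 240.668 = 1473.43.
With uncorrelated errors the cross-covariances are all true-score covariance, so they carry over unchanged; only the diagonal terms shrink to ρᵢσᵢ².
True-score variance = [2.1²·2.1²·0.65 + 1.4²·24.3²·0.79 + 1.1²·6.8²·0.68] + 240.668 = 965.002 + 240.668 = 1205.67.
Reliability = 1205.67 / 1473.43 = 0.818.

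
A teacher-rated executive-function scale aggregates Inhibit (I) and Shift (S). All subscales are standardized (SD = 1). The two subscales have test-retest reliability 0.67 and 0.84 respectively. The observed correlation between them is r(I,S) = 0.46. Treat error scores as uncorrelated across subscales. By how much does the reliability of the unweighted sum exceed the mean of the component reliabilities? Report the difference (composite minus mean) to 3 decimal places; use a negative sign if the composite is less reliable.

Var(sum) = 2 + 0.92 = 2.92; true-score variance = 1.51 + 0.92 = 2.43; composite reliability = 0.8322.
Mean component reliability = 0.7550.
Difference = 0.8322 − 0.7550 = 0.077.

0.077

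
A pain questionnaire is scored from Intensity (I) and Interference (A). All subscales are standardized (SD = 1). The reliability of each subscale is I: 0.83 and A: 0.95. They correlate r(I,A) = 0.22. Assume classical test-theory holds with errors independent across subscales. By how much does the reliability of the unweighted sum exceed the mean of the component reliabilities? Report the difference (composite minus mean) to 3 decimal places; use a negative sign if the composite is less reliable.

0.020

Var(sum) = 2 + 0.44 = 2.44; true-score variance = 1.78 + 0.44 = 2.22; composite reliability = 0.9098.
Mean component reliability = 0.8900.
Difference = 0.9098 − 0.8900 = 0.020.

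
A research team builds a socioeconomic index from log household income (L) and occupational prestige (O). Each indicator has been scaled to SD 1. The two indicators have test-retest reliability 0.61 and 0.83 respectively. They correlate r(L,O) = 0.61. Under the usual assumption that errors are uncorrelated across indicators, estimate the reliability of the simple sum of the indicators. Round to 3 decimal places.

Var(L+O) = 2 + 2·[0.61] = 2 + 1.22 = 3.22.
With uncorrelated errors the cross-covariances are all true-score covariance, so they carry over unchanged; only the diagonal terms shrink to ρᵢσᵢ².
True-score variance = [0.61 + 0.83] + 1.22 = 1.44 + 1.22 = 2.66.
Reliability = 2.66 / 3.22 = 0.826.

0.826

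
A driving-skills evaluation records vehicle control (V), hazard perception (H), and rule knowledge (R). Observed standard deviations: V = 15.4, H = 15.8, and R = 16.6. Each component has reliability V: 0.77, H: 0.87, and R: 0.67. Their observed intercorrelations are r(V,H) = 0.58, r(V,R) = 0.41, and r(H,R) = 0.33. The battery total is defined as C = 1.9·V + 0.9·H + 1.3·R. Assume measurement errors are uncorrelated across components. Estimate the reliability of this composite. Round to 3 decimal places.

Var(C) = 1.9²·15.4² + 0.9²·15.8² + 1.3²·16.6² + 2·[1.71·15.4·15.8·0.58 + 2.47·15.4·16.6·0.41 + 1.17·15.8·16.6·0.33] = 1524.05 + 1202.96 = 2727.01.
Because errors are independent across components, Cov(Tᵢ,Tⱼ) = Cov(Xᵢ,Xⱼ); the off-diagonal part of the true-score variance is the same as above.
True-score variance = [1.9²·15.4²·0.77 + 0.9²·15.8²·0.87 + 1.3²·16.6²·0.67] + 1202.96 = 1147.17 + 1202.96 = 2350.13.
Reliability = 2350.13 / 2727.01 = 0.862.

0.862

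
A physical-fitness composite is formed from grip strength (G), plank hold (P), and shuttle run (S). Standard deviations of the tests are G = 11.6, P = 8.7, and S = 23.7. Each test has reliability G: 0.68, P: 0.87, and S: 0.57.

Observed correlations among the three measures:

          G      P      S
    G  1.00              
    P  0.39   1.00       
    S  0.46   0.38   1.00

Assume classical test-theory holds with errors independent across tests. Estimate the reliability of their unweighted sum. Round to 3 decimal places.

Var(G+P+S) = 11.6² + 8.7² + 23.7² + 2·[11.6·8.7·0.39 + 11.6·23.7·0.46 + 8.7·23.7·0.38] = 771.94 + 488.348 = 1260.29.
Because errors are independent across components, Cov(Tᵢ,Tⱼ) = Cov(Xᵢ,Xⱼ); the off-diagonal part of the true-score variance is the same as above.
True-score variance = [11.6²·0.68 + 8.7²·0.87 + 23.7²·0.57] + 488.348 = 477.514 + 488.348 = 965.863.
Reliability = 965.863 / 1260.29 = 0.766.

0.766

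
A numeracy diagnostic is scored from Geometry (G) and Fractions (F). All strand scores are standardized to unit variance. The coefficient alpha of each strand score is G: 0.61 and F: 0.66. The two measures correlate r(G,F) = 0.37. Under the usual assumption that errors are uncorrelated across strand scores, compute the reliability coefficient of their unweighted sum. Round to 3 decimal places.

Var(G+F) = 2 + 2·[0.37] = 2 + 0.74 = 2.74.
With uncorrelated errors the cross-covariances are all true-score covariance, so they carry over unchanged; only the diagonal terms shrink to ρᵢσᵢ².
True-score variance = [0.61 + 0.66] + 0.74 = 1.27 + 0.74 = 2.01.
Reliability = 2.01 / 2.74 = 0.734.

0.734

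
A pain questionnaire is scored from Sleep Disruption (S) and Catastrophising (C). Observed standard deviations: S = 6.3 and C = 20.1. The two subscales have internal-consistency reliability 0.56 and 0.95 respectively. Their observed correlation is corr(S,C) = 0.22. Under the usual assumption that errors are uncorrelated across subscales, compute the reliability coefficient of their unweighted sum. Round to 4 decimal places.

0.9246

Var(S+C) = 6.3² + 20.1² + 2·[6.3·20.1·0.22] = 443.7 + 55.7172 = 499.417.
Because errors are independent across components, Cov(Tᵢ,Tⱼ) = Cov(Xᵢ,Xⱼ); the off-diagonal part of the true-score variance is the same as above.
True-score variance = [6.3²·0.56 + 20.1²·0.95] + 55.7172 = 406.036 + 55.7172 = 461.753.
Reliability = 461.753 / 499.417 = 0.9246.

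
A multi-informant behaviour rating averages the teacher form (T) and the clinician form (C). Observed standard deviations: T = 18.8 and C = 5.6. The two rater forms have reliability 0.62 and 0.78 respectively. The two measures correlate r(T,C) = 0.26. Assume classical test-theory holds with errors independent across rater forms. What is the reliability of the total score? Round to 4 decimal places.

0.6787

Var(T+C) = 18.8² + 5.6² + 2·[18.8·5.6·0.26] = 384.8 + 54.7456 = 439.546.
With uncorrelated errors the cross-covariances are all true-score covariance, so they carry over unchanged; only the diagonal terms shrink to ρᵢσᵢ².
True-score variance = [18.8²·0.62 + 5.6²·0.78] + 54.7456 = 243.594 + 54.7456 = 298.339.
Reliability = 298.339 / 439.546 = 0.6787.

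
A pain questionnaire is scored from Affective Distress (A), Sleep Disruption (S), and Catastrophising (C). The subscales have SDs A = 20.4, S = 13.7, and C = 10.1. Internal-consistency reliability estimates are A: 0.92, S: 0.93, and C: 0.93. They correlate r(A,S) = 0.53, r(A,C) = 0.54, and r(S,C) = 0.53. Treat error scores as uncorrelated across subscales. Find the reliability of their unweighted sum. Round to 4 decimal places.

Var(A+S+C) = 20.4² + 13.7² + 10.1² + 2·[20.4·13.7·0.53 + 20.4·10.1·0.54 + 13.7·10.1·0.53] = 705.86 + 665.444 = 1371.3.
With uncorrelated errors the cross-covariances are all true-score covariance, so they carry over unchanged; only the diagonal terms shrink to ρᵢσᵢ².
True-score variance = [20.4²·0.92 + 13.7²·0.93 + 10.1²·0.93] + 665.444 = 652.288 + 665.444 = 1317.73.
Reliability = 1317.73 / 1371.3 = 0.9609.

0.9609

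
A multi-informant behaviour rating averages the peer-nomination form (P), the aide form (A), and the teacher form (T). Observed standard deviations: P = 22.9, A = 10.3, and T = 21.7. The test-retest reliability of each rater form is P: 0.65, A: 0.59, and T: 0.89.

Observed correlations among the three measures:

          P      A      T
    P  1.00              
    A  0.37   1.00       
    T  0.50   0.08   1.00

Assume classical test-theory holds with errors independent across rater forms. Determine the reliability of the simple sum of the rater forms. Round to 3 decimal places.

0.846

Var(P+A+T) = 22.9² + 10.3² + 21.7² + 2·[22.9·10.3·0.37 + 22.9·21.7·0.50 + 10.3·21.7·0.08] = 1101.39 + 707.235 = 1808.63.
Under uncorrelated errors the observed covariances equal the true-score covariances, so only the own-variance terms attenuate.
True-score variance = [22.9²·0.65 + 10.3²·0.59 + 21.7²·0.89] + 707.235 = 822.552 + 707.235 = 1529.79.
Reliability = 1529.79 / 1808.63 = 0.846.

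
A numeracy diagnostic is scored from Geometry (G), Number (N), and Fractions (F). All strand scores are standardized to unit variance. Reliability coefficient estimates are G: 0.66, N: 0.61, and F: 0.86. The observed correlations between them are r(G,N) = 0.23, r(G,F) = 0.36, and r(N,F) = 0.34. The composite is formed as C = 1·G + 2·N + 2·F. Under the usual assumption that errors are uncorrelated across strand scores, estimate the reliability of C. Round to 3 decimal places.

0.825

Var(C) = 1 + 2² + 2² + 2·[2·0.23 + 2·0.36 + 4·0.34] = 9 + 5.08 = 14.08.
Under uncorrelated errors the observed covariances equal the true-score covariances, so only the own-variance terms attenuate.
True-score variance = [0.66 + 2²·0.61 + 2²·0.86] + 5.08 = 6.54 + 5.08 = 11.62.
Reliability = 11.62 / 14.08 = 0.825.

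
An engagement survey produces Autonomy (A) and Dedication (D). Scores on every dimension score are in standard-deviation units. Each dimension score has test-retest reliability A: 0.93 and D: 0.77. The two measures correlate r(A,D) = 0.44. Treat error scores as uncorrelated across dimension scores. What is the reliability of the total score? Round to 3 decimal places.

0.896

Var(A+D) = 2 + 2·[0.44] = 2 + 0.88 = 2.88.
Under uncorrelated errors the observed covariances equal the true-score covariances, so only the own-variance terms attenuate.
True-score variance = [0.93 + 0.77] + 0.88 = 1.7 + 0.88 = 2.58.
Reliability = 2.58 / 2.88 = 0.896.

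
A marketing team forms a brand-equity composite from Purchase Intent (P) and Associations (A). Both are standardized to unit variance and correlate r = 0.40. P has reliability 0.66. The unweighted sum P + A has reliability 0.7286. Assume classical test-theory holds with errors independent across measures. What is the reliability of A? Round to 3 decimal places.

Var(P+A) = 2 + 2·0.40 = 2.800.
True-score variance = ρ_P + ρ_A + 2·0.40, so 0.7286 = (0.66 + ρ_A + 0.80) / 2.800.
ρ_A = 0.7286·2.800 − 0.66 − 0.80 = 0.580.

0.580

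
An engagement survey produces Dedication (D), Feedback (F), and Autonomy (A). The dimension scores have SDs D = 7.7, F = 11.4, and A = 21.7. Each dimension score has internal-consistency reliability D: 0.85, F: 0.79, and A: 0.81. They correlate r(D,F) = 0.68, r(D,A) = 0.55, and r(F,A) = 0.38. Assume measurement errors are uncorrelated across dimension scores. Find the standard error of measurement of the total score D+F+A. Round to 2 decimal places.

Var(total) = 660.14 + 491.189 = 1151.33.
True-score variance = 534.486 + 491.189 = 1025.67, so reliability = 0.8909.
Error variance = 1151.33 − 1025.67 = 125.654; SEM = √125.654 = 11.21.

11.21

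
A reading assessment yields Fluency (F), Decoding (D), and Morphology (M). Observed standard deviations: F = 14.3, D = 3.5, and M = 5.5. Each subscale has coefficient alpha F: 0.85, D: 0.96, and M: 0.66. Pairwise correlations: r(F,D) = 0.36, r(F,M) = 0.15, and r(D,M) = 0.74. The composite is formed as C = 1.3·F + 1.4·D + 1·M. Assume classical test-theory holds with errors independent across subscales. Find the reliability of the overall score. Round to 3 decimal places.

0.882

Var(C) = 1.3²·14.3² + 1.4²·3.5² + 5.5² + 2·[1.82·14.3·3.5·0.36 + 1.3·14.3·5.5·0.15 + 1.4·3.5·5.5·0.74] = 399.848 + 136.145 = 535.993.
Because errors are independent across components, Cov(Tᵢ,Tⱼ) = Cov(Xᵢ,Xⱼ); the off-diagonal part of the true-score variance is the same as above.
True-score variance = [1.3²·14.3²·0.85 + 1.4²·3.5²·0.96 + 5.5²·0.66] + 136.145 = 336.764 + 136.145 = 472.91.
Reliability = 472.91 / 535.993 = 0.882.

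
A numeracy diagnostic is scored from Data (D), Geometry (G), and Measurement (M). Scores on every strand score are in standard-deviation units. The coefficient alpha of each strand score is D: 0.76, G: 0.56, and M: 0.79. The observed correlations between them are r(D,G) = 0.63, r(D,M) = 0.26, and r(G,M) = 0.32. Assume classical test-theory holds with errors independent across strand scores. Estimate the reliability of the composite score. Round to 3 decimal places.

Var(D+G+M) = 3 + 2·[0.63 + 0.26 + 0.32] = 3 + 2.42 = 5.42.
Under uncorrelated errors the observed covariances equal the true-score covariances, so only the own-variance terms attenuate.
True-score variance = [0.76 + 0.56 + 0.79] + 2.42 = 2.11 + 2.42 = 4.53.
Reliability = 4.53 / 5.42 = 0.836.

0.836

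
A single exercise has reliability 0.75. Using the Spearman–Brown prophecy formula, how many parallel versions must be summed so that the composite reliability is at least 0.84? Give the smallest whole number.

k ≥ ρ*(1−ρ₁)/(ρ₁(1−ρ*)) = 0.84·0.25 / (0.75·0.16) = 1.750.
Smallest integer k = 2.

2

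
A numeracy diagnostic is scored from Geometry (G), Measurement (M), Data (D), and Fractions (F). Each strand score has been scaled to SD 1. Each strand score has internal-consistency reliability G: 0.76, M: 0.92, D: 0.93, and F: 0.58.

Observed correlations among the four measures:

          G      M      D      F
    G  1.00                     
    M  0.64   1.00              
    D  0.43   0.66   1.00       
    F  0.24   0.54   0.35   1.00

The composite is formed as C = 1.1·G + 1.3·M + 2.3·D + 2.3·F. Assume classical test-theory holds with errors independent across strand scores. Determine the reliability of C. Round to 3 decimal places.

Var(C) = 1.1² + 1.3² + 2.3² + 2.3² + 2·[1.43·0.64 + 2.53·0.43 + 2.53·0.24 + 2.99·0.66 + 2.99·0.54 + 5.29·0.35] = 13.48 + 16.0996 = 29.5796.
Under uncorrelated errors the observed covariances equal the true-score covariances, so only the own-variance terms attenuate.
True-score variance = [1.1²·0.76 + 1.3²·0.92 + 2.3²·0.93 + 2.3²·0.58] + 16.0996 = 10.4623 + 16.0996 = 26.5619.
Reliability = 26.5619 / 29.5796 = 0.898.

0.898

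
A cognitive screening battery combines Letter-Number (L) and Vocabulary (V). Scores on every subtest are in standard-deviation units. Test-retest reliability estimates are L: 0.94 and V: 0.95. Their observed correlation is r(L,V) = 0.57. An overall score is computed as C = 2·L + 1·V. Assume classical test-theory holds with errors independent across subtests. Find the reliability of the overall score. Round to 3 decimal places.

0.960

Var(C) = 2² + 1 + 2·[2·0.57] = 5 + 2.28 = 7.28.
With uncorrelated errors the cross-covariances are all true-score covariance, so they carry over unchanged; only the diagonal terms shrink to ρᵢσᵢ².
True-score variance = [2²·0.94 + 0.95] + 2.28 = 4.71 + 2.28 = 6.99.
Reliability = 6.99 / 7.28 = 0.960.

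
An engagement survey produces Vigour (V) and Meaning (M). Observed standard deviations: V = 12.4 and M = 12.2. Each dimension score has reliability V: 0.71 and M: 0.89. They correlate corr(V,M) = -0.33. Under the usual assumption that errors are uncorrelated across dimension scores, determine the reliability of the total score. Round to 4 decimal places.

0.6993

Var(V+M) = 12.4² + 12.2² + 2·[12.4·12.2·(-0.33)] = 302.6 − 99.8448 = 202.755.
Under uncorrelated errors the observed covariances equal the true-score covariances, so only the own-variance terms attenuate.
True-score variance = [12.4²·0.71 + 12.2²·0.89] − 99.8448 = 241.637 − 99.8448 = 141.792.
Reliability = 141.792 / 202.755 = 0.6993.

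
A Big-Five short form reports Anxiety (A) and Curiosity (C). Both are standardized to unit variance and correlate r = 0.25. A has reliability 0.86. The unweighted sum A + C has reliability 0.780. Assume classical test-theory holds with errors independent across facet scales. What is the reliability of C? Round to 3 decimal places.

0.590

Var(A+C) = 2 + 2·0.25 = 2.500.
True-score variance = ρ_A + ρ_C + 2·0.25, so 0.780 = (0.86 + ρ_C + 0.50) / 2.500.
ρ_C = 0.780·2.500 − 0.86 − 0.50 = 0.590.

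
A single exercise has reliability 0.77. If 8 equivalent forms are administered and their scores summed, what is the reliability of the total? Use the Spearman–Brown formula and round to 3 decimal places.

0.964

ρ_k = kρ / (1 + (k−1)ρ) = 8·0.77 / (1 + 7·0.77) = 6.160 / 6.390 = 0.964.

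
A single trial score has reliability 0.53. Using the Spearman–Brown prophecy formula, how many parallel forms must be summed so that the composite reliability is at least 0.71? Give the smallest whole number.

k ≥ ρ*(1−ρ₁)/(ρ₁(1−ρ*)) = 0.71·0.47 / (0.53·0.29) = 2.171.
Smallest integer k = 3.

3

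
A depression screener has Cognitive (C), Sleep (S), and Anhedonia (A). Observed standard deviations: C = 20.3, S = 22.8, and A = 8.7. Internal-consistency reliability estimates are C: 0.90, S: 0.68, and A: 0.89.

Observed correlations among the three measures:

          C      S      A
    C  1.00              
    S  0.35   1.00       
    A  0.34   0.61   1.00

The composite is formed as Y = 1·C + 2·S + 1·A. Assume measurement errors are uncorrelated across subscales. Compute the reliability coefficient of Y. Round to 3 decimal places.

Var(Y) = 20.3² + 2²·22.8² + 8.7² + 2·[2·20.3·22.8·0.35 + 20.3·8.7·0.34 + 2·22.8·8.7·0.61] = 2567.14 + 1252.07 = 3819.21.
With uncorrelated errors the cross-covariances are all true-score covariance, so they carry over unchanged; only the diagonal terms shrink to ρᵢσᵢ².
True-score variance = [20.3²·0.90 + 2²·22.8²·0.68 + 8.7²·0.89] + 1252.07 = 1852.21 + 1252.07 = 3104.28.
Reliability = 3104.28 / 3819.21 = 0.813.

0.813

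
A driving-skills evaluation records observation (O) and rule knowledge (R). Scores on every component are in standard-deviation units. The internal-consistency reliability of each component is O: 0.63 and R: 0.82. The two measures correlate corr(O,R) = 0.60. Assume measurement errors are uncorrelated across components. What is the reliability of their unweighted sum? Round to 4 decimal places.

Var(O+R) = 2 + 2·[0.60] = 2 + 1.2 = 3.2.
Because errors are independent across components, Cov(Tᵢ,Tⱼ) = Cov(Xᵢ,Xⱼ); the off-diagonal part of the true-score variance is the same as above.
True-score variance = [0.63 + 0.82] + 1.2 = 1.45 + 1.2 = 2.65.
Reliability = 2.65 / 3.2 = 0.8281.

0.8281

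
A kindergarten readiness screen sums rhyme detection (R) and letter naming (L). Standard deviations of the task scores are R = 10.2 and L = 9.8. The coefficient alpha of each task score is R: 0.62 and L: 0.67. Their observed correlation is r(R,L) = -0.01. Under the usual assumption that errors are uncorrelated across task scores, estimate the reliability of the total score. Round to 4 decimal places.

0.6404

Var(R+L) = 10.2² + 9.8² + 2·[10.2·9.8·(-0.01)] = 200.08 − 1.9992 = 198.081.
Because errors are independent across components, Cov(Tᵢ,Tⱼ) = Cov(Xᵢ,Xⱼ); the off-diagonal part of the true-score variance is the same as above.
True-score variance = [10.2²·0.62 + 9.8²·0.67] − 1.9992 = 128.852 − 1.9992 = 126.852.
Reliability = 126.852 / 198.081 = 0.6404.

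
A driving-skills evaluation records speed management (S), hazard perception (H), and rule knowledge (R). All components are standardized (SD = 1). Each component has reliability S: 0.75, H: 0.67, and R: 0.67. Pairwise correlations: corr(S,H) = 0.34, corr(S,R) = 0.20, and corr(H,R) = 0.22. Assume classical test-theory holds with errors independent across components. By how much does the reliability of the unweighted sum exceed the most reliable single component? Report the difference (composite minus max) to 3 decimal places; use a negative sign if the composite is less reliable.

Var(sum) = 3 + 1.52 = 4.52; true-score variance = 2.09 + 1.52 = 3.61; composite reliability = 0.7987.
Max component reliability = 0.7500.
Difference = 0.7987 − 0.7500 = 0.049.

0.049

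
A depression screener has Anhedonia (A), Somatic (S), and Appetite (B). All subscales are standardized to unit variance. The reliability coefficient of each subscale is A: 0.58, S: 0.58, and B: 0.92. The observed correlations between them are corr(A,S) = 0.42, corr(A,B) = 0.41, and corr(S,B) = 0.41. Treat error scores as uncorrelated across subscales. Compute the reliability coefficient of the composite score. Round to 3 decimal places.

0.832

Var(A+S+B) = 3 + 2·[0.42 + 0.41 + 0.41] = 3 + 2.48 = 5.48.
With uncorrelated errors the cross-covariances are all true-score covariance, so they carry over unchanged; only the diagonal terms shrink to ρᵢσᵢ².
True-score variance = [0.58 + 0.58 + 0.92] + 2.48 = 2.08 + 2.48 = 4.56.
Reliability = 4.56 / 5.48 = 0.832.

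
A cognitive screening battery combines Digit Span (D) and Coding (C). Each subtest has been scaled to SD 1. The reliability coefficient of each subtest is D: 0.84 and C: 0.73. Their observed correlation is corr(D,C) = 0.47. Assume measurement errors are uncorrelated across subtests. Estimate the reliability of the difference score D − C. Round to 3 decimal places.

Var(D−C) = 1 + 1 − 2·0.47 = 2 − 0.94 = 1.06.
Because errors are independent across components, Cov(Tᵢ,Tⱼ) = Cov(Xᵢ,Xⱼ); the off-diagonal part of the true-score variance is the same as above.
True-score variance = [0.84 + 0.73] − 0.94 = 1.57 − 0.94 = 0.63.
Reliability = 0.63 / 1.06 = 0.594.

0.594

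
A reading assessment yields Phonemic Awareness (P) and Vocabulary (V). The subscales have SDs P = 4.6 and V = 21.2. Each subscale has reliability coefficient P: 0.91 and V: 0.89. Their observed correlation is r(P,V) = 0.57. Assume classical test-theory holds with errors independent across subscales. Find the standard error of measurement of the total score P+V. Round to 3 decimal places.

7.165

Var(total) = 470.6 + 111.173 = 581.773.
True-score variance = 419.257 + 111.173 = 530.43, so reliability = 0.9117.
Error variance = 581.773 − 530.43 = 51.3428; SEM = √51.3428 = 7.165.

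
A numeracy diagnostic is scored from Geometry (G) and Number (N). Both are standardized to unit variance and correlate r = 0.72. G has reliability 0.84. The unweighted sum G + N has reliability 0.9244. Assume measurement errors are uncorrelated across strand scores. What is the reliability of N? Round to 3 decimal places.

0.900

Var(G+N) = 2 + 2·0.72 = 3.440.
True-score variance = ρ_G + ρ_N + 2·0.72, so 0.9244 = (0.84 + ρ_N + 1.44) / 3.440.
ρ_N = 0.9244·3.440 − 0.84 − 1.44 = 0.900.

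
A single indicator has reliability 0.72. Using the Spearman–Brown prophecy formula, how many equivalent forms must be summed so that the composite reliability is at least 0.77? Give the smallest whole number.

2

k ≥ ρ*(1−ρ₁)/(ρ₁(1−ρ*)) = 0.77·0.28 / (0.72·0.23) = 1.302.
Smallest integer k = 2.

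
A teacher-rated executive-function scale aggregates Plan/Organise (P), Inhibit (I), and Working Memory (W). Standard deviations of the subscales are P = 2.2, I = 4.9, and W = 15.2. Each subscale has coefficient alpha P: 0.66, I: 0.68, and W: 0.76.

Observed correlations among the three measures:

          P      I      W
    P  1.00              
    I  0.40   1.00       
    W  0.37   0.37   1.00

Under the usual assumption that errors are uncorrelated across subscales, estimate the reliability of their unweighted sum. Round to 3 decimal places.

Var(P+I+W) = 2.2² + 4.9² + 15.2² + 2·[2.2·4.9·0.40 + 2.2·15.2·0.37 + 4.9·15.2·0.37] = 259.89 + 88.4848 = 348.375.
Under uncorrelated errors the observed covariances equal the true-score covariances, so only the own-variance terms attenuate.
True-score variance = [2.2²·0.66 + 4.9²·0.68 + 15.2²·0.76] + 88.4848 = 195.112 + 88.4848 = 283.596.
Reliability = 283.596 / 348.375 = 0.814.

0.814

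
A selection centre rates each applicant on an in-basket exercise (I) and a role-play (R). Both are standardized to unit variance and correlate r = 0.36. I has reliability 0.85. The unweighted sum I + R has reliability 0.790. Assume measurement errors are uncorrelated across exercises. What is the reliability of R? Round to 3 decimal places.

0.579

Var(I+R) = 2 + 2·0.36 = 2.720.
True-score variance = ρ_I + ρ_R + 2·0.36, so 0.790 = (0.85 + ρ_R + 0.72) / 2.720.
ρ_R = 0.790·2.720 − 0.85 − 0.72 = 0.579.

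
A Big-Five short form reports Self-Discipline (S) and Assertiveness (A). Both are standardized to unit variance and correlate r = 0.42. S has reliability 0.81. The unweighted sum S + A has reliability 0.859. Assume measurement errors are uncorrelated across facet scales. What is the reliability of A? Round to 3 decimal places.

0.790

Var(S+A) = 2 + 2·0.42 = 2.840.
True-score variance = ρ_S + ρ_A + 2·0.42, so 0.859 = (0.81 + ρ_A + 0.84) / 2.840.
ρ_A = 0.859·2.840 − 0.81 − 0.84 = 0.790.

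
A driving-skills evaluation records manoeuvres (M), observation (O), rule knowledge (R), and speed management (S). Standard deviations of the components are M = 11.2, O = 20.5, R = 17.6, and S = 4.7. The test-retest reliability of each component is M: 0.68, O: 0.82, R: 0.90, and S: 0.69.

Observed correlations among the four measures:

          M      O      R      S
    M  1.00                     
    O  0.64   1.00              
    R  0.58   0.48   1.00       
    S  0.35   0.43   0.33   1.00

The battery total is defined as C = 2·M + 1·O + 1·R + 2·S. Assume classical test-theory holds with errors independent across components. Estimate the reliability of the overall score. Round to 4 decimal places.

Var(C) = 2²·11.2² + 20.5² + 17.6² + 2²·4.7² + 2·[2·11.2·20.5·0.64 + 2·11.2·17.6·0.58 + 4·11.2·4.7·0.35 + 20.5·17.6·0.48 + 2·20.5·4.7·0.43 + 2·17.6·4.7·0.33] = 1320.13 + 1813.77 = 3133.9.
Under uncorrelated errors the observed covariances equal the true-score covariances, so only the own-variance terms attenuate.
True-score variance = [2²·11.2²·0.68 + 20.5²·0.82 + 17.6²·0.90 + 2²·4.7²·0.69] + 1813.77 = 1025.55 + 1813.77 = 2839.32.
Reliability = 2839.32 / 3133.9 = 0.9060.

0.9060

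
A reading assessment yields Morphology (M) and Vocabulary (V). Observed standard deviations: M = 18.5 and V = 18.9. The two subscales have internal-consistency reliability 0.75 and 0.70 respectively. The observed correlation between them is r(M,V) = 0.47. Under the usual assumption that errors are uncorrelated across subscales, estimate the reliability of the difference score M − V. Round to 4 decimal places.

Var(M−V) = 18.5² + 18.9² − 2·18.5·18.9·0.47 = 699.46 − 328.671 = 370.789.
Under uncorrelated errors the observed covariances equal the true-score covariances, so only the own-variance terms attenuate.
True-score variance = [18.5²·0.75 + 18.9²·0.70] − 328.671 = 506.734 − 328.671 = 178.063.
Reliability = 178.063 / 370.789 = 0.4802.

0.4802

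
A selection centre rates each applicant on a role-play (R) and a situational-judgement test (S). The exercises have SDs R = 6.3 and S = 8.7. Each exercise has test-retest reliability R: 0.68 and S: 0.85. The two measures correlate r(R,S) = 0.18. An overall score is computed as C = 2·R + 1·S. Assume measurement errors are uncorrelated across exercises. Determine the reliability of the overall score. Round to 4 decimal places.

Var(C) = 2²·6.3² + 8.7² + 2·[2·6.3·8.7·0.18] = 234.45 + 39.4632 = 273.913.
Because errors are independent across components, Cov(Tᵢ,Tⱼ) = Cov(Xᵢ,Xⱼ); the off-diagonal part of the true-score variance is the same as above.
True-score variance = [2²·6.3²·0.68 + 8.7²·0.85] + 39.4632 = 172.293 + 39.4632 = 211.756.
Reliability = 211.756 / 273.913 = 0.7731.

0.7731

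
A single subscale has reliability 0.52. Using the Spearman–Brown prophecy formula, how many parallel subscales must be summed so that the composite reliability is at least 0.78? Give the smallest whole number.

k ≥ ρ*(1−ρ₁)/(ρ₁(1−ρ*)) = 0.78·0.48 / (0.52·0.22) = 3.273.
Smallest integer k = 4.

4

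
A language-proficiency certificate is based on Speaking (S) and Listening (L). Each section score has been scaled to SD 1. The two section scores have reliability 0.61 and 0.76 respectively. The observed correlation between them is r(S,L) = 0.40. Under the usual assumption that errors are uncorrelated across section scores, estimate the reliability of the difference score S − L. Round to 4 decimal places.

0.4750

Var(S−L) = 1 + 1 − 2·0.40 = 2 − 0.8 = 1.2.
Because errors are independent across components, Cov(Tᵢ,Tⱼ) = Cov(Xᵢ,Xⱼ); the off-diagonal part of the true-score variance is the same as above.
True-score variance = [0.61 + 0.76] − 0.8 = 1.37 − 0.8 = 0.57.
Reliability = 0.57 / 1.2 = 0.4750.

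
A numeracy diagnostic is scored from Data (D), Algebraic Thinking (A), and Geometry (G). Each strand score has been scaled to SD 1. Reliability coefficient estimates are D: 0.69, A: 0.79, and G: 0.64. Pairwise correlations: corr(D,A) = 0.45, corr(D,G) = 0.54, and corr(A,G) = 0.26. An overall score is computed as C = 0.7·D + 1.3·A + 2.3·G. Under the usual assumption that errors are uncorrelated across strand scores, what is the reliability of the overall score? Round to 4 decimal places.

0.7918

Var(C) = 0.7² + 1.3² + 2.3² + 2·[0.91·0.45 + 1.61·0.54 + 2.99·0.26] = 7.47 + 4.1126 = 11.5826.
With uncorrelated errors the cross-covariances are all true-score covariance, so they carry over unchanged; only the diagonal terms shrink to ρᵢσᵢ².
True-score variance = [0.7²·0.69 + 1.3²·0.79 + 2.3²·0.64] + 4.1126 = 5.0588 + 4.1126 = 9.1714.
Reliability = 9.1714 / 11.5826 = 0.7918.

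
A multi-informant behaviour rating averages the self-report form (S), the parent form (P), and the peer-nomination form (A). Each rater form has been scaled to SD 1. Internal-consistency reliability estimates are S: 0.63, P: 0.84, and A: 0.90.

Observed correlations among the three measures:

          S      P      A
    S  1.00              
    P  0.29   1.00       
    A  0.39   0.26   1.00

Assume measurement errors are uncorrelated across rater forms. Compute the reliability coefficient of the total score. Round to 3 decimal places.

Var(S+P+A) = 3 + 2·[0.29 + 0.39 + 0.26] = 3 + 1.88 = 4.88.
Under uncorrelated errors the observed covariances equal the true-score covariances, so only the own-variance terms attenuate.
True-score variance = [0.63 + 0.84 + 0.90] + 1.88 = 2.37 + 1.88 = 4.25.
Reliability = 4.25 / 4.88 = 0.871.

0.871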